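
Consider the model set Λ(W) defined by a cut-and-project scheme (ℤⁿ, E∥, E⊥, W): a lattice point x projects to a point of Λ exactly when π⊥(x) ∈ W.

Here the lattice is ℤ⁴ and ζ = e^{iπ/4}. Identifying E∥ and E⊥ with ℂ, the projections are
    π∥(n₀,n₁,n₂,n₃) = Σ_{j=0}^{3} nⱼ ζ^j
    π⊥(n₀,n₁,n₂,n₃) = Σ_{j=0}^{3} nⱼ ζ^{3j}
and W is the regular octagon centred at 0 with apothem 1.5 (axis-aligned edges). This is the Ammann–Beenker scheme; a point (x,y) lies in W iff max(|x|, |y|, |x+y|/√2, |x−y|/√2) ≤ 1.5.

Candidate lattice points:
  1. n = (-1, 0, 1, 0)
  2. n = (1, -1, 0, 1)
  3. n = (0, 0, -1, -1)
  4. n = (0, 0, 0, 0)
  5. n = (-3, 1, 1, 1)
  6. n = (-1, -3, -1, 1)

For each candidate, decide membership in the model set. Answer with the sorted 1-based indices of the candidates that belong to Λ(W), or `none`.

1, 3, 4

With ζ = e^{iπ/4} the internal vectors are ζ^0,ζ^3,ζ^6,ζ^9.
#1 (-1, 0, 1, 0): internal (-1.00000, -1.00000); octagon support 1.41421 vs apothem 1.5 → ∈ W
#2 (1, -1, 0, 1): internal (2.41421, 0.00000); octagon support 2.41421 vs apothem 1.5 → ∉ W
#3 (0, 0, -1, -1): internal (-0.70711, 0.29289); octagon support 0.70711 vs apothem 1.5 → ∈ W
#4 (0, 0, 0, 0): internal (0.00000, 0.00000); octagon support 0.00000 vs apothem 1.5 → ∈ W
#5 (-3, 1, 1, 1): internal (-3.00000, 0.41421); octagon support 3.00000 vs apothem 1.5 → ∉ W
#6 (-1, -3, -1, 1): internal (1.82843, -0.41421); octagon support 1.82843 vs apothem 1.5 → ∉ W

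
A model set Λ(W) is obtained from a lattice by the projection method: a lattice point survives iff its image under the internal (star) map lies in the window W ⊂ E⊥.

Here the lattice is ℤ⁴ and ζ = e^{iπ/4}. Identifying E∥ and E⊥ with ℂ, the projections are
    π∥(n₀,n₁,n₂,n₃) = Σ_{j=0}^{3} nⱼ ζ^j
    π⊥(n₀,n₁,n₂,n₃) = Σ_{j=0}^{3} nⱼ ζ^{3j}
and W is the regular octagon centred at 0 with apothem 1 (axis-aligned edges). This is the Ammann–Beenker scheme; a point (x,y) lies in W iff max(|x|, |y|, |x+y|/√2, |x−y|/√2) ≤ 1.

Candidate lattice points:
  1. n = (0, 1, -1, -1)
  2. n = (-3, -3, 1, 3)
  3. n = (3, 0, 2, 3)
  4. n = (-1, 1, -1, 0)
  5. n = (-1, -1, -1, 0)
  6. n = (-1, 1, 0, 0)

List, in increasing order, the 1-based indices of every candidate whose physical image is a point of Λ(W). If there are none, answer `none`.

π⊥(n) = n₀ + n₁ζ³ + n₂ζ⁶ + n₃ζ⁹ where ζ = e^{iπ/4}.
#1 (0, 1, -1, -1): internal (-1.4142, 1.0000); octagon support 1.7071 vs apothem 1 → ∉ W
#2 (-3, -3, 1, 3): internal (1.2426, -1.0000); octagon support 1.5858 vs apothem 1 → ∉ W
#3 (3, 0, 2, 3): internal (5.1213, 0.1213); octagon support 5.1213 vs apothem 1 → ∉ W
#4 (-1, 1, -1, 0): internal (-1.7071, 1.7071); octagon support 2.4142 vs apothem 1 → ∉ W
#5 (-1, -1, -1, 0): internal (-0.2929, 0.2929); octagon support 0.4142 vs apothem 1 → ∈ W
#6 (-1, 1, 0, 0): internal (-1.7071, 0.7071); octagon support 1.7071 vs apothem 1 → ∉ W

5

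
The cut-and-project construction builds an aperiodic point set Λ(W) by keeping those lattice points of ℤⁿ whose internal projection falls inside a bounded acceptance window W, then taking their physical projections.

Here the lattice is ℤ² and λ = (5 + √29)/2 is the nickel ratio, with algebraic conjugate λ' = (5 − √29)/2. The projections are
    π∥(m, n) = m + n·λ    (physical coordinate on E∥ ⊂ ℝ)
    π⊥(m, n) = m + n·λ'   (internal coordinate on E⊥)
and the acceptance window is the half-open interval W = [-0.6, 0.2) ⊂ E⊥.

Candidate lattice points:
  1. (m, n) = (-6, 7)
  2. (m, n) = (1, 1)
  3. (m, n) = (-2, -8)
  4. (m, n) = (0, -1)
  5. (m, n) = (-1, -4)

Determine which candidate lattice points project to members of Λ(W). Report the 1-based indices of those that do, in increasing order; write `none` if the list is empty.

3, 4, 5

λ' = (5−√29)/2 ≈ -0.1926.
candidate 1: (m,n)=(-6,7) → π∥ = -6+7·λ ≈ 30.3481, π⊥ = -6+7·λ' ≈ -7.3481 ∉ [-0.6, 0.2) ⇒ out
candidate 2: (m,n)=(1,1) → π∥ = 1+1·λ ≈ 6.1926, π⊥ = 1+1·λ' ≈ 0.8074 ∉ [-0.6, 0.2) ⇒ out
candidate 3: (m,n)=(-2,-8) → π∥ = -2-8·λ ≈ -43.5407, π⊥ = -2-8·λ' ≈ -0.4593 ∈ [-0.6, 0.2) ⇒ IN Λ
candidate 4: (m,n)=(0,-1) → π∥ = 0-1·λ ≈ -5.1926, π⊥ = 0-1·λ' ≈ 0.1926 ∈ [-0.6, 0.2) ⇒ IN Λ
candidate 5: (m,n)=(-1,-4) → π∥ = -1-4·λ ≈ -21.7703, π⊥ = -1-4·λ' ≈ -0.2297 ∈ [-0.6, 0.2) ⇒ IN Λ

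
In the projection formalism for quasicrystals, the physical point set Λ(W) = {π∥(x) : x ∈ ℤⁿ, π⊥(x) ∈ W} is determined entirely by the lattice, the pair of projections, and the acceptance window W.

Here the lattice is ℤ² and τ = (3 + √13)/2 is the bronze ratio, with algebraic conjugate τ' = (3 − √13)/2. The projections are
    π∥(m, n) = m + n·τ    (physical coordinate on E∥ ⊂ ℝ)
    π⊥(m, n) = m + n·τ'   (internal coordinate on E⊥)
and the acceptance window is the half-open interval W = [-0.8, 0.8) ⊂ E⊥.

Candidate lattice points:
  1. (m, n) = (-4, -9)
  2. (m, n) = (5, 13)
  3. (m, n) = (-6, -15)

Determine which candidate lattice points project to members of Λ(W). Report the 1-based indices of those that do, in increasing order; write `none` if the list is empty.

none

Compute τ' = (3−√13)/2 = -0.302776, so π⊥(m,n) = m -0.302776·n.
#1 (-4,-9): internal coord -4 + (-9)·τ' = -1.275019; -1.275019 ∉ [-0.8, 0.8) → out
#2 (5,13): internal coord 5 + (13)·τ' = +1.063917; +1.063917 ∉ [-0.8, 0.8) → out
#3 (-6,-15): internal coord -6 + (-15)·τ' = -1.458365; -1.458365 ∉ [-0.8, 0.8) → out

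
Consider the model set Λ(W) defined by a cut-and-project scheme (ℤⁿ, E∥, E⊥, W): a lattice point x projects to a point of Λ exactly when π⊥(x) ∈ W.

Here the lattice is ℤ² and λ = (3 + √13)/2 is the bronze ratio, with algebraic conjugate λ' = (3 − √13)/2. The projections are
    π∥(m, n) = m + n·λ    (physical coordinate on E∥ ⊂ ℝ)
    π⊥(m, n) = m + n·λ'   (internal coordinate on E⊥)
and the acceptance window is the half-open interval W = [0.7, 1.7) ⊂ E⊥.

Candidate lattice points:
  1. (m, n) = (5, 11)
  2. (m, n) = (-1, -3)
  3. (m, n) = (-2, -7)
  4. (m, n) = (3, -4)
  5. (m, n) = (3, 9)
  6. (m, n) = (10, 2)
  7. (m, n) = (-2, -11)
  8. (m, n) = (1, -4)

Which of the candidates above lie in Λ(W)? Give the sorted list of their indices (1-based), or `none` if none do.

Numerically λ ≈ 3.3028 and λ' = −1/λ ≈ -0.3028.
#1 (5,11): internal coord 5 + (11)·λ' = +1.6695; +1.6695 ∈ [0.7, 1.7) → IN Λ
#2 (-1,-3): internal coord -1 + (-3)·λ' = -0.0917; -0.0917 ∉ [0.7, 1.7) → out
#3 (-2,-7): internal coord -2 + (-7)·λ' = +0.1194; +0.1194 ∉ [0.7, 1.7) → out
#4 (3,-4): internal coord 3 + (-4)·λ' = +4.2111; +4.2111 ∉ [0.7, 1.7) → out
#5 (3,9): internal coord 3 + (9)·λ' = +0.2750; +0.2750 ∉ [0.7, 1.7) → out
#6 (10,2): internal coord 10 + (2)·λ' = +9.3944; +9.3944 ∉ [0.7, 1.7) → out
#7 (-2,-11): internal coord -2 + (-11)·λ' = +1.3305; +1.3305 ∈ [0.7, 1.7) → IN Λ
#8 (1,-4): internal coord 1 + (-4)·λ' = +2.2111; +2.2111 ∉ [0.7, 1.7) → out

1, 7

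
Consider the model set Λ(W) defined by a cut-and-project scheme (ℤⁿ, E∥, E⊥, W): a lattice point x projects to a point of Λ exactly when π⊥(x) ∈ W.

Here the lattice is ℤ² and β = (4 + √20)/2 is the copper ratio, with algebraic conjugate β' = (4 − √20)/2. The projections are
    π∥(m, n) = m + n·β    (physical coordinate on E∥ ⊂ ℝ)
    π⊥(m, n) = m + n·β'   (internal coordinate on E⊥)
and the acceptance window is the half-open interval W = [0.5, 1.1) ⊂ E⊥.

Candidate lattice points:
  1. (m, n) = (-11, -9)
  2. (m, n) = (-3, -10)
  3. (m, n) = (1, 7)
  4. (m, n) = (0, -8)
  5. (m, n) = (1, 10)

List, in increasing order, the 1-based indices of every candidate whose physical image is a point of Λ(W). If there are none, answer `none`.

none

Numerically β ≈ 4.2361 and β' = −1/β ≈ -0.2361.
#1 (-11,-9): internal coord -11 + (-9)·β' = -8.8754; -8.8754 ∉ [0.5, 1.1) → out
#2 (-3,-10): internal coord -3 + (-10)·β' = -0.6393; -0.6393 ∉ [0.5, 1.1) → out
#3 (1,7): internal coord 1 + (7)·β' = -0.6525; -0.6525 ∉ [0.5, 1.1) → out
#4 (0,-8): internal coord 0 + (-8)·β' = +1.8885; +1.8885 ∉ [0.5, 1.1) → out
#5 (1,10): internal coord 1 + (10)·β' = -1.3607; -1.3607 ∉ [0.5, 1.1) → out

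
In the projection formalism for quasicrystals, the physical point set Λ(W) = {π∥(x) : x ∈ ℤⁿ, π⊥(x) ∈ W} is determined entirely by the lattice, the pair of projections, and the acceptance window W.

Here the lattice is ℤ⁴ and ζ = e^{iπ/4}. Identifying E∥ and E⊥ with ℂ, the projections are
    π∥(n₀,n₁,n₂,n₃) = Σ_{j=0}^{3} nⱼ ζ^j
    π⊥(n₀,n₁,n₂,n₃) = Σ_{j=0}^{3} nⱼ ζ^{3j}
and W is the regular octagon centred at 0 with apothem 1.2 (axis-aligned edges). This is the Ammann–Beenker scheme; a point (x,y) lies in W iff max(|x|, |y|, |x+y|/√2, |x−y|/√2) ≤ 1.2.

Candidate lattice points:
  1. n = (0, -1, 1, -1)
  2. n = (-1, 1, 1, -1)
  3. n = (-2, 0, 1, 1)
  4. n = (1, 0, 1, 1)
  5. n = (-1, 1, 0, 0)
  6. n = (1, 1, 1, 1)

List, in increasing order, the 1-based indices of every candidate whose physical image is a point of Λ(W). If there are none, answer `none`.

Internal map: ζ^{3j} for j=0..3 gives (1,0), (−√2/2,√2/2), (0,−1), (√2/2,√2/2).
candidate 1: n = (0, -1, 1, -1) → π⊥ ≈ (+0.00000, -2.41421); max(|x|,|y|,|x±y|/√2) = 2.41421 > 1.2 ⇒ ∉ W
candidate 2: n = (-1, 1, 1, -1) → π⊥ ≈ (-2.41421, -1.00000); max(|x|,|y|,|x±y|/√2) = 2.41421 > 1.2 ⇒ ∉ W
candidate 3: n = (-2, 0, 1, 1) → π⊥ ≈ (-1.29289, -0.29289); max(|x|,|y|,|x±y|/√2) = 1.29289 > 1.2 ⇒ ∉ W
candidate 4: n = (1, 0, 1, 1) → π⊥ ≈ (+1.70711, -0.29289); max(|x|,|y|,|x±y|/√2) = 1.70711 > 1.2 ⇒ ∉ W
candidate 5: n = (-1, 1, 0, 0) → π⊥ ≈ (-1.70711, +0.70711); max(|x|,|y|,|x±y|/√2) = 1.70711 > 1.2 ⇒ ∉ W
candidate 6: n = (1, 1, 1, 1) → π⊥ ≈ (+1.00000, +0.41421); max(|x|,|y|,|x±y|/√2) = 1.00000 ≤ 1.2 ⇒ ∈ W

6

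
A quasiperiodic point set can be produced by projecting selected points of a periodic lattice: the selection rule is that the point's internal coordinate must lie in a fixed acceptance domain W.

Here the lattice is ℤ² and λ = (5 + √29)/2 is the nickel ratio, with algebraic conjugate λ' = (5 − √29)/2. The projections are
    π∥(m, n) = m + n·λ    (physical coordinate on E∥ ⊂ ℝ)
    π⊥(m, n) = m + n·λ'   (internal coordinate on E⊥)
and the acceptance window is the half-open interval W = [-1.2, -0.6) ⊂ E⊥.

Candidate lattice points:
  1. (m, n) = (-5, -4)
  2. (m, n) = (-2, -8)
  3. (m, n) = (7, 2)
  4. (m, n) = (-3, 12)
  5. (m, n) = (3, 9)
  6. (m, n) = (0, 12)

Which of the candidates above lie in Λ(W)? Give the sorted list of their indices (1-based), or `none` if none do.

Numerically λ ≈ 5.19258 and λ' = −1/λ ≈ -0.19258.
#1 (-5,-4): internal coord -5 + (-4)·λ' = -4.22967; -4.22967 ∉ [-1.2, -0.6) → out
#2 (-2,-8): internal coord -2 + (-8)·λ' = -0.45934; -0.45934 ∉ [-1.2, -0.6) → out
#3 (7,2): internal coord 7 + (2)·λ' = +6.61484; +6.61484 ∉ [-1.2, -0.6) → out
#4 (-3,12): internal coord -3 + (12)·λ' = -5.31099; -5.31099 ∉ [-1.2, -0.6) → out
#5 (3,9): internal coord 3 + (9)·λ' = +1.26676; +1.26676 ∉ [-1.2, -0.6) → out
#6 (0,12): internal coord 0 + (12)·λ' = -2.31099; -2.31099 ∉ [-1.2, -0.6) → out

none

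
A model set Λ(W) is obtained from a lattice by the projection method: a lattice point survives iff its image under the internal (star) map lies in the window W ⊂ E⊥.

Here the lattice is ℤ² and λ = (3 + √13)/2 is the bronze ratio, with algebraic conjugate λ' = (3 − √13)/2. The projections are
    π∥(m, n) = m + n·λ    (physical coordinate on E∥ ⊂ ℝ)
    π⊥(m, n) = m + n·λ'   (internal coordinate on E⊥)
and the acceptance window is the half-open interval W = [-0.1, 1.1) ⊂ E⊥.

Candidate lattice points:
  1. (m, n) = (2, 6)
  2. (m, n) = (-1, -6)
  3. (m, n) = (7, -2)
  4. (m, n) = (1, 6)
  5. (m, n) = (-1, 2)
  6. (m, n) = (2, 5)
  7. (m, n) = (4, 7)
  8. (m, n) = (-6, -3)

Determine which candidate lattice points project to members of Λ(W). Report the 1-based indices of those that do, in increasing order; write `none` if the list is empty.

λ' = (3−√13)/2 ≈ -0.302776.
#1 (2,6): internal coord 2 + (6)·λ' = +0.183346; +0.183346 ∈ [-0.1, 1.1) → IN Λ
#2 (-1,-6): internal coord -1 + (-6)·λ' = +0.816654; +0.816654 ∈ [-0.1, 1.1) → IN Λ
#3 (7,-2): internal coord 7 + (-2)·λ' = +7.605551; +7.605551 ∉ [-0.1, 1.1) → out
#4 (1,6): internal coord 1 + (6)·λ' = -0.816654; -0.816654 ∉ [-0.1, 1.1) → out
#5 (-1,2): internal coord -1 + (2)·λ' = -1.605551; -1.605551 ∉ [-0.1, 1.1) → out
#6 (2,5): internal coord 2 + (5)·λ' = +0.486122; +0.486122 ∈ [-0.1, 1.1) → IN Λ
#7 (4,7): internal coord 4 + (7)·λ' = +1.880571; +1.880571 ∉ [-0.1, 1.1) → out
#8 (-6,-3): internal coord -6 + (-3)·λ' = -5.091673; -5.091673 ∉ [-0.1, 1.1) → out

1, 2, 6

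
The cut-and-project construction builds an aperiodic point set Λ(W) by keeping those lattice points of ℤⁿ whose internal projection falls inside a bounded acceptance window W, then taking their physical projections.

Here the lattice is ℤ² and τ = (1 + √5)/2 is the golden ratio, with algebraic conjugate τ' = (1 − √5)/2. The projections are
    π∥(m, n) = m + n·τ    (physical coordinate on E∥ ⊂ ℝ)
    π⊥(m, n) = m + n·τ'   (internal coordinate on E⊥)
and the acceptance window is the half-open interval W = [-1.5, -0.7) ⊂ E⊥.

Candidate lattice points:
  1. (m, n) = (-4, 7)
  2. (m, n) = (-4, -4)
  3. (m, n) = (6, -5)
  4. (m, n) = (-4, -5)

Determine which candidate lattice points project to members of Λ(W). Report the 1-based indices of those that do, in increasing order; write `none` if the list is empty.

4

Compute τ' = (1−√5)/2 = -0.618034, so π⊥(m,n) = m -0.618034·n.
candidate 1: (m,n)=(-4,7) → π∥ = -4+7·τ ≈ 7.326238, π⊥ = -4+7·τ' ≈ -8.326238 ∉ [-1.5, -0.7) ⇒ out
candidate 2: (m,n)=(-4,-4) → π∥ = -4-4·τ ≈ -10.472136, π⊥ = -4-4·τ' ≈ -1.527864 ∉ [-1.5, -0.7) ⇒ out
candidate 3: (m,n)=(6,-5) → π∥ = 6-5·τ ≈ -2.090170, π⊥ = 6-5·τ' ≈ 9.090170 ∉ [-1.5, -0.7) ⇒ out
candidate 4: (m,n)=(-4,-5) → π∥ = -4-5·τ ≈ -12.090170, π⊥ = -4-5·τ' ≈ -0.909830 ∈ [-1.5, -0.7) ⇒ IN Λ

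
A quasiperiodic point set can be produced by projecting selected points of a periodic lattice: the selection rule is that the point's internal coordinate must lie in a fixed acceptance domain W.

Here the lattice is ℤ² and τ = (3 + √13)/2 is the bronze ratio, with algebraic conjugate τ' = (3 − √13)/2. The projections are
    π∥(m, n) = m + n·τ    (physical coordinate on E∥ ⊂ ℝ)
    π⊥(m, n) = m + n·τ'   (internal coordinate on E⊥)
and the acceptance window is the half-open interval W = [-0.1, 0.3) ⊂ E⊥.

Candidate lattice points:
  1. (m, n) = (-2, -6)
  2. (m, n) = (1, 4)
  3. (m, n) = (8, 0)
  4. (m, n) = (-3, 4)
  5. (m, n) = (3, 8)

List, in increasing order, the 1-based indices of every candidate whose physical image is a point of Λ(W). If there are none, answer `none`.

none

Compute τ' = (3−√13)/2 = -0.30278, so π⊥(m,n) = m -0.30278·n.
#1 (-2,-6): internal coord -2 + (-6)·τ' = -0.18335; -0.18335 ∉ [-0.1, 0.3) → out
#2 (1,4): internal coord 1 + (4)·τ' = -0.21110; -0.21110 ∉ [-0.1, 0.3) → out
#3 (8,0): internal coord 8 + (0)·τ' = +8.00000; +8.00000 ∉ [-0.1, 0.3) → out
#4 (-3,4): internal coord -3 + (4)·τ' = -4.21110; -4.21110 ∉ [-0.1, 0.3) → out
#5 (3,8): internal coord 3 + (8)·τ' = +0.57779; +0.57779 ∉ [-0.1, 0.3) → out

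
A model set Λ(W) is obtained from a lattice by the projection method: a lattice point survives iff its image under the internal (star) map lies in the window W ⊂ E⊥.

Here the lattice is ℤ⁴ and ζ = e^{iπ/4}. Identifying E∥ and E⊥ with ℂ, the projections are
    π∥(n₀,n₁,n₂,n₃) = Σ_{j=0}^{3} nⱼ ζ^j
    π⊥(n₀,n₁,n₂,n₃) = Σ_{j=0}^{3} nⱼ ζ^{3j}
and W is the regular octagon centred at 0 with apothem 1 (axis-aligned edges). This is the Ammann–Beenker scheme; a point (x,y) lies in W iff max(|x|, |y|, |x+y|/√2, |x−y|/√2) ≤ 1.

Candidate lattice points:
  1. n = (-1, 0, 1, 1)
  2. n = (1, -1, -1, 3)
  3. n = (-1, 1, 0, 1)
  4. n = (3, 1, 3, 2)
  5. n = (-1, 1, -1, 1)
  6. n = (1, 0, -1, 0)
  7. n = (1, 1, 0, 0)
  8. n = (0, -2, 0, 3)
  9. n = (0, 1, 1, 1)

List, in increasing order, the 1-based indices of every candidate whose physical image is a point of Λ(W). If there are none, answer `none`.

1, 7, 9

Internal map: ζ^{3j} for j=0..3 gives (1,0), (−√2/2,√2/2), (0,−1), (√2/2,√2/2).
candidate 1: n = (-1, 0, 1, 1) → π⊥ ≈ (-0.29289, -0.29289); max(|x|,|y|,|x±y|/√2) = 0.41421 ≤ 1 ⇒ ∈ W
candidate 2: n = (1, -1, -1, 3) → π⊥ ≈ (+3.82843, +2.41421); max(|x|,|y|,|x±y|/√2) = 4.41421 > 1 ⇒ ∉ W
candidate 3: n = (-1, 1, 0, 1) → π⊥ ≈ (-1.00000, +1.41421); max(|x|,|y|,|x±y|/√2) = 1.70711 > 1 ⇒ ∉ W
candidate 4: n = (3, 1, 3, 2) → π⊥ ≈ (+3.70711, -0.87868); max(|x|,|y|,|x±y|/√2) = 3.70711 > 1 ⇒ ∉ W
candidate 5: n = (-1, 1, -1, 1) → π⊥ ≈ (-1.00000, +2.41421); max(|x|,|y|,|x±y|/√2) = 2.41421 > 1 ⇒ ∉ W
candidate 6: n = (1, 0, -1, 0) → π⊥ ≈ (+1.00000, +1.00000); max(|x|,|y|,|x±y|/√2) = 1.41421 > 1 ⇒ ∉ W
candidate 7: n = (1, 1, 0, 0) → π⊥ ≈ (+0.29289, +0.70711); max(|x|,|y|,|x±y|/√2) = 0.70711 ≤ 1 ⇒ ∈ W
candidate 8: n = (0, -2, 0, 3) → π⊥ ≈ (+3.53553, +0.70711); max(|x|,|y|,|x±y|/√2) = 3.53553 > 1 ⇒ ∉ W
candidate 9: n = (0, 1, 1, 1) → π⊥ ≈ (+0.00000, +0.41421); max(|x|,|y|,|x±y|/√2) = 0.41421 ≤ 1 ⇒ ∈ W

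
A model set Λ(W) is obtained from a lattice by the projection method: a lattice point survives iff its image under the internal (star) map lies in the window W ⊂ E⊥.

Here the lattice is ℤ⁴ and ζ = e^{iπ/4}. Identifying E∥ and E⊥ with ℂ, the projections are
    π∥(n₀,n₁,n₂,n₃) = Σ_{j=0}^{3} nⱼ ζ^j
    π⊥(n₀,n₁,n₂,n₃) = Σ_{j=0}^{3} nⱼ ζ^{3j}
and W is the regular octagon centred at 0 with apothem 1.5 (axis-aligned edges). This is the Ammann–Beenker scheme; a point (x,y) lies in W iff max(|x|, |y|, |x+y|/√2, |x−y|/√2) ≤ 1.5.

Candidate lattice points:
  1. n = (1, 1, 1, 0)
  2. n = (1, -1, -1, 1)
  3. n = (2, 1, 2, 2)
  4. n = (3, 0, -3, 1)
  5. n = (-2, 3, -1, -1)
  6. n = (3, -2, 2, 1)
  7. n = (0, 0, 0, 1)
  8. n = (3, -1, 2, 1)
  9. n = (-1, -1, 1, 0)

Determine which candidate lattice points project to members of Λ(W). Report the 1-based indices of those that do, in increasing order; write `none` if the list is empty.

π⊥(n) = n₀ + n₁ζ³ + n₂ζ⁶ + n₃ζ⁹ where ζ = e^{iπ/4}.
candidate 1: n = (1, 1, 1, 0) → π⊥ ≈ (+0.29289, -0.29289); max(|x|,|y|,|x±y|/√2) = 0.41421 ≤ 1.5 ⇒ ∈ W
candidate 2: n = (1, -1, -1, 1) → π⊥ ≈ (+2.41421, +1.00000); max(|x|,|y|,|x±y|/√2) = 2.41421 > 1.5 ⇒ ∉ W
candidate 3: n = (2, 1, 2, 2) → π⊥ ≈ (+2.70711, +0.12132); max(|x|,|y|,|x±y|/√2) = 2.70711 > 1.5 ⇒ ∉ W
candidate 4: n = (3, 0, -3, 1) → π⊥ ≈ (+3.70711, +3.70711); max(|x|,|y|,|x±y|/√2) = 5.24264 > 1.5 ⇒ ∉ W
candidate 5: n = (-2, 3, -1, -1) → π⊥ ≈ (-4.82843, +2.41421); max(|x|,|y|,|x±y|/√2) = 5.12132 > 1.5 ⇒ ∉ W
candidate 6: n = (3, -2, 2, 1) → π⊥ ≈ (+5.12132, -2.70711); max(|x|,|y|,|x±y|/√2) = 5.53553 > 1.5 ⇒ ∉ W
candidate 7: n = (0, 0, 0, 1) → π⊥ ≈ (+0.70711, +0.70711); max(|x|,|y|,|x±y|/√2) = 1.00000 ≤ 1.5 ⇒ ∈ W
candidate 8: n = (3, -1, 2, 1) → π⊥ ≈ (+4.41421, -2.00000); max(|x|,|y|,|x±y|/√2) = 4.53553 > 1.5 ⇒ ∉ W
candidate 9: n = (-1, -1, 1, 0) → π⊥ ≈ (-0.29289, -1.70711); max(|x|,|y|,|x±y|/√2) = 1.70711 > 1.5 ⇒ ∉ W

1, 7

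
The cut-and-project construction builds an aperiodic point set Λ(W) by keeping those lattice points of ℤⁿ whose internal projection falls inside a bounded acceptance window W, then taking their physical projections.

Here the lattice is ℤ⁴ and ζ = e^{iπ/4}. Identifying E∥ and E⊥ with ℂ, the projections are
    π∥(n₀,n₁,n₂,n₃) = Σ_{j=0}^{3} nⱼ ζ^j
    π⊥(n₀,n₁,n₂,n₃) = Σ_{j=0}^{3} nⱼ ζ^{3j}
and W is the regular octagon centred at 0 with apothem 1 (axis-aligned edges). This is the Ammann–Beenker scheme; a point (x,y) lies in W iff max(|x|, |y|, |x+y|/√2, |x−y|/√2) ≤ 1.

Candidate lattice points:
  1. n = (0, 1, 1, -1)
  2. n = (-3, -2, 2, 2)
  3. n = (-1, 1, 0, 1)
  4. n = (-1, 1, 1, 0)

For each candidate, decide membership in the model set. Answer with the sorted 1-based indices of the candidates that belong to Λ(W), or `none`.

none

Internal map: ζ^{3j} for j=0..3 gives (1,0), (−√2/2,√2/2), (0,−1), (√2/2,√2/2).
candidate 1: n = (0, 1, 1, -1) → π⊥ ≈ (-1.41421, -1.00000); max(|x|,|y|,|x±y|/√2) = 1.70711 > 1 ⇒ ∉ W
candidate 2: n = (-3, -2, 2, 2) → π⊥ ≈ (-0.17157, -2.00000); max(|x|,|y|,|x±y|/√2) = 2.00000 > 1 ⇒ ∉ W
candidate 3: n = (-1, 1, 0, 1) → π⊥ ≈ (-1.00000, +1.41421); max(|x|,|y|,|x±y|/√2) = 1.70711 > 1 ⇒ ∉ W
candidate 4: n = (-1, 1, 1, 0) → π⊥ ≈ (-1.70711, -0.29289); max(|x|,|y|,|x±y|/√2) = 1.70711 > 1 ⇒ ∉ W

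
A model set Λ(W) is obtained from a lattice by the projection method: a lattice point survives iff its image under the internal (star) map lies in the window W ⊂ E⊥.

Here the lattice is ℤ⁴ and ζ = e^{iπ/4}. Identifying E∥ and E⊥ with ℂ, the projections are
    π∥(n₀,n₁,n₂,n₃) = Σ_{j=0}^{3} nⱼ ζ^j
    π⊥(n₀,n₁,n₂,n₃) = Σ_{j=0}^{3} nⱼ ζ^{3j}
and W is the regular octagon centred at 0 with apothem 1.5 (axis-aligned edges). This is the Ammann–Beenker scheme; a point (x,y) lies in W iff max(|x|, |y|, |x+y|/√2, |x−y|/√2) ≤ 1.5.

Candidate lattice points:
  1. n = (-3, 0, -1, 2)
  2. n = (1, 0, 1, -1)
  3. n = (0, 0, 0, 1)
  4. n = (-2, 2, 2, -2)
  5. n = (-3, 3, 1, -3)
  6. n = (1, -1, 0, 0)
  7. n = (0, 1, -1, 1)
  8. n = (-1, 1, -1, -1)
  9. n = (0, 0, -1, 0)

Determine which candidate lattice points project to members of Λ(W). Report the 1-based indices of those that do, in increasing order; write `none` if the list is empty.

Internal map: ζ^{3j} for j=0..3 gives (1,0), (−√2/2,√2/2), (0,−1), (√2/2,√2/2).
candidate 1: n = (-3, 0, -1, 2) → π⊥ ≈ (-1.5858, +2.4142); max(|x|,|y|,|x±y|/√2) = 2.8284 > 1.5 ⇒ ∉ W
candidate 2: n = (1, 0, 1, -1) → π⊥ ≈ (+0.2929, -1.7071); max(|x|,|y|,|x±y|/√2) = 1.7071 > 1.5 ⇒ ∉ W
candidate 3: n = (0, 0, 0, 1) → π⊥ ≈ (+0.7071, +0.7071); max(|x|,|y|,|x±y|/√2) = 1.0000 ≤ 1.5 ⇒ ∈ W
candidate 4: n = (-2, 2, 2, -2) → π⊥ ≈ (-4.8284, -2.0000); max(|x|,|y|,|x±y|/√2) = 4.8284 > 1.5 ⇒ ∉ W
candidate 5: n = (-3, 3, 1, -3) → π⊥ ≈ (-7.2426, -1.0000); max(|x|,|y|,|x±y|/√2) = 7.2426 > 1.5 ⇒ ∉ W
candidate 6: n = (1, -1, 0, 0) → π⊥ ≈ (+1.7071, -0.7071); max(|x|,|y|,|x±y|/√2) = 1.7071 > 1.5 ⇒ ∉ W
candidate 7: n = (0, 1, -1, 1) → π⊥ ≈ (+0.0000, +2.4142); max(|x|,|y|,|x±y|/√2) = 2.4142 > 1.5 ⇒ ∉ W
candidate 8: n = (-1, 1, -1, -1) → π⊥ ≈ (-2.4142, +1.0000); max(|x|,|y|,|x±y|/√2) = 2.4142 > 1.5 ⇒ ∉ W
candidate 9: n = (0, 0, -1, 0) → π⊥ ≈ (+0.0000, +1.0000); max(|x|,|y|,|x±y|/√2) = 1.0000 ≤ 1.5 ⇒ ∈ W

3, 9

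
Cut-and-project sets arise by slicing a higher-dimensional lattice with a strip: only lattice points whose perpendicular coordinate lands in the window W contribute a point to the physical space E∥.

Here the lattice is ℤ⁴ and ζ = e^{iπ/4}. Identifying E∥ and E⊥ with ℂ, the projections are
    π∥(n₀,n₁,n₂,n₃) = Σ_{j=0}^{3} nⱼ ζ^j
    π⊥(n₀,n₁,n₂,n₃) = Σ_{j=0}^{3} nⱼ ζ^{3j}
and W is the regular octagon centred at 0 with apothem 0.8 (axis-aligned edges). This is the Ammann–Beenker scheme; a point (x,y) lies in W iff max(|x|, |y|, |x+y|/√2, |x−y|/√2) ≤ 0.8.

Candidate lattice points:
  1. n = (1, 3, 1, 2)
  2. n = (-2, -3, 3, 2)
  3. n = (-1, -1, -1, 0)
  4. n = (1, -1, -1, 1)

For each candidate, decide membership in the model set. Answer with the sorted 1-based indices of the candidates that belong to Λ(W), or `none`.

3

Internal map: ζ^{3j} for j=0..3 gives (1,0), (−√2/2,√2/2), (0,−1), (√2/2,√2/2).
#1 (1, 3, 1, 2): internal (0.292893, 2.535534); octagon support 2.535534 vs apothem 0.8 → ∉ W
#2 (-2, -3, 3, 2): internal (1.535534, -3.707107); octagon support 3.707107 vs apothem 0.8 → ∉ W
#3 (-1, -1, -1, 0): internal (-0.292893, 0.292893); octagon support 0.414214 vs apothem 0.8 → ∈ W
#4 (1, -1, -1, 1): internal (2.414214, 1.000000); octagon support 2.414214 vs apothem 0.8 → ∉ W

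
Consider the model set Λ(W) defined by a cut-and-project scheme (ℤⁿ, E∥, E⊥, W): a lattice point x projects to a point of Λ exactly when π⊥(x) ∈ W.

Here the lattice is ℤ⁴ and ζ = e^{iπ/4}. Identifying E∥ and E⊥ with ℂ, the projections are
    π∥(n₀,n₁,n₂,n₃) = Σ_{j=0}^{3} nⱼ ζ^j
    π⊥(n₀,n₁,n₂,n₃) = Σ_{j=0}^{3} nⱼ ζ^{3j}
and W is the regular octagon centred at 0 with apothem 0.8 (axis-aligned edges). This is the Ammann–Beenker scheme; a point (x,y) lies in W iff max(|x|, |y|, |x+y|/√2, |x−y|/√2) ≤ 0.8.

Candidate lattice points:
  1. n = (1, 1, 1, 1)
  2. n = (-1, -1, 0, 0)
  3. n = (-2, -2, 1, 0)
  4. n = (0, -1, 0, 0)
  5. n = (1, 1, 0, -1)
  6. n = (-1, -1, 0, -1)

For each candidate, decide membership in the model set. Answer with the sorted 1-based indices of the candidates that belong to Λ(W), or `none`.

π⊥(n) = n₀ + n₁ζ³ + n₂ζ⁶ + n₃ζ⁹ where ζ = e^{iπ/4}.
#1 (1, 1, 1, 1): internal (1.00000, 0.41421); octagon support 1.00000 vs apothem 0.8 → ∉ W
#2 (-1, -1, 0, 0): internal (-0.29289, -0.70711); octagon support 0.70711 vs apothem 0.8 → ∈ W
#3 (-2, -2, 1, 0): internal (-0.58579, -2.41421); octagon support 2.41421 vs apothem 0.8 → ∉ W
#4 (0, -1, 0, 0): internal (0.70711, -0.70711); octagon support 1.00000 vs apothem 0.8 → ∉ W
#5 (1, 1, 0, -1): internal (-0.41421, 0.00000); octagon support 0.41421 vs apothem 0.8 → ∈ W
#6 (-1, -1, 0, -1): internal (-1.00000, -1.41421); octagon support 1.70711 vs apothem 0.8 → ∉ W

2, 5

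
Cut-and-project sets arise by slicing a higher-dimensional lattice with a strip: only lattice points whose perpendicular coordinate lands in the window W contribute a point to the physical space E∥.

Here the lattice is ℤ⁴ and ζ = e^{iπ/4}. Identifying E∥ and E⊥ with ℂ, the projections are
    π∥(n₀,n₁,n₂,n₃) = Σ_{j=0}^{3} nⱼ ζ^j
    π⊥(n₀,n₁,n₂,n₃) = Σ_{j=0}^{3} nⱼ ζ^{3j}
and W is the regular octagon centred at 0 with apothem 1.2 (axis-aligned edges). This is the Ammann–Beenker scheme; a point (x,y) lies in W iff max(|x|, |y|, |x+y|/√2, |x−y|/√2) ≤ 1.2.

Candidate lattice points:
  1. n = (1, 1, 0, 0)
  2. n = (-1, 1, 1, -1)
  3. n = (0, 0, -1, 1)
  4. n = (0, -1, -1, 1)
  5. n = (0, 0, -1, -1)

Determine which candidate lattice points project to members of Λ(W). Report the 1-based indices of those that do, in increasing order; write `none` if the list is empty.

1, 5

Internal map: ζ^{3j} for j=0..3 gives (1,0), (−√2/2,√2/2), (0,−1), (√2/2,√2/2).
candidate 1: n = (1, 1, 0, 0) → π⊥ ≈ (+0.29289, +0.70711); max(|x|,|y|,|x±y|/√2) = 0.70711 ≤ 1.2 ⇒ ∈ W
candidate 2: n = (-1, 1, 1, -1) → π⊥ ≈ (-2.41421, -1.00000); max(|x|,|y|,|x±y|/√2) = 2.41421 > 1.2 ⇒ ∉ W
candidate 3: n = (0, 0, -1, 1) → π⊥ ≈ (+0.70711, +1.70711); max(|x|,|y|,|x±y|/√2) = 1.70711 > 1.2 ⇒ ∉ W
candidate 4: n = (0, -1, -1, 1) → π⊥ ≈ (+1.41421, +1.00000); max(|x|,|y|,|x±y|/√2) = 1.70711 > 1.2 ⇒ ∉ W
candidate 5: n = (0, 0, -1, -1) → π⊥ ≈ (-0.70711, +0.29289); max(|x|,|y|,|x±y|/√2) = 0.70711 ≤ 1.2 ⇒ ∈ W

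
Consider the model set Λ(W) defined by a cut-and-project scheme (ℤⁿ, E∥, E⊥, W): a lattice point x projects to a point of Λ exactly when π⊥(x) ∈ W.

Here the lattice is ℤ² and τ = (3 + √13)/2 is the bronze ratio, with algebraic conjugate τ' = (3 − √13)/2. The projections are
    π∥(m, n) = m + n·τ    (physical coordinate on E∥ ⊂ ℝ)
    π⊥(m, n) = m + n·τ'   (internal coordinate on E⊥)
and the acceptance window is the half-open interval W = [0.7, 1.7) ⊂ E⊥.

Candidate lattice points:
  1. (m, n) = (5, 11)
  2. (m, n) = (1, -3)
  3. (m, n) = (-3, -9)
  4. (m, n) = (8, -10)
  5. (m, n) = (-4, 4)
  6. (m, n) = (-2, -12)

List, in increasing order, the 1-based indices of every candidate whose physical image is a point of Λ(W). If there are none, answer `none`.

τ' = (3−√13)/2 ≈ -0.3028.
candidate 1: (m,n)=(5,11) → π∥ = 5+11·τ ≈ 41.3305, π⊥ = 5+11·τ' ≈ 1.6695 ∈ [0.7, 1.7) ⇒ IN Λ
candidate 2: (m,n)=(1,-3) → π∥ = 1-3·τ ≈ -8.9083, π⊥ = 1-3·τ' ≈ 1.9083 ∉ [0.7, 1.7) ⇒ out
candidate 3: (m,n)=(-3,-9) → π∥ = -3-9·τ ≈ -32.7250, π⊥ = -3-9·τ' ≈ -0.2750 ∉ [0.7, 1.7) ⇒ out
candidate 4: (m,n)=(8,-10) → π∥ = 8-10·τ ≈ -25.0278, π⊥ = 8-10·τ' ≈ 11.0278 ∉ [0.7, 1.7) ⇒ out
candidate 5: (m,n)=(-4,4) → π∥ = -4+4·τ ≈ 9.2111, π⊥ = -4+4·τ' ≈ -5.2111 ∉ [0.7, 1.7) ⇒ out
candidate 6: (m,n)=(-2,-12) → π∥ = -2-12·τ ≈ -41.6333, π⊥ = -2-12·τ' ≈ 1.6333 ∈ [0.7, 1.7) ⇒ IN Λ

1, 6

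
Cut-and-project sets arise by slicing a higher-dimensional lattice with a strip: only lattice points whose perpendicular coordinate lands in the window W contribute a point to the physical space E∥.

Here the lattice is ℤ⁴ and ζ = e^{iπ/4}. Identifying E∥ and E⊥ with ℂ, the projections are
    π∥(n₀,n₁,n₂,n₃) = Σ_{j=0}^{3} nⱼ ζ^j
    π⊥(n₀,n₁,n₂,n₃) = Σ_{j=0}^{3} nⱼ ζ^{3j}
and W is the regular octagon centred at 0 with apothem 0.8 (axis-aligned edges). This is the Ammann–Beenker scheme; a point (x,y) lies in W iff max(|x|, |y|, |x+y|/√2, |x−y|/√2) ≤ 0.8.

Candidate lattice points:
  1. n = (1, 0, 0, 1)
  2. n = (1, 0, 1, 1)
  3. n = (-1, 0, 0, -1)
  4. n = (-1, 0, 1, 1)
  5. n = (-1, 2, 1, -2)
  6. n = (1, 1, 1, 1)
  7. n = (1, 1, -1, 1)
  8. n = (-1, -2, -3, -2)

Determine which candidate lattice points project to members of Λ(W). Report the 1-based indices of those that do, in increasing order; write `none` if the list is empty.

4

Internal map: ζ^{3j} for j=0..3 gives (1,0), (−√2/2,√2/2), (0,−1), (√2/2,√2/2).
#1 (1, 0, 0, 1): internal (1.7071, 0.7071); octagon support 1.7071 vs apothem 0.8 → ∉ W
#2 (1, 0, 1, 1): internal (1.7071, -0.2929); octagon support 1.7071 vs apothem 0.8 → ∉ W
#3 (-1, 0, 0, -1): internal (-1.7071, -0.7071); octagon support 1.7071 vs apothem 0.8 → ∉ W
#4 (-1, 0, 1, 1): internal (-0.2929, -0.2929); octagon support 0.4142 vs apothem 0.8 → ∈ W
#5 (-1, 2, 1, -2): internal (-3.8284, -1.0000); octagon support 3.8284 vs apothem 0.8 → ∉ W
#6 (1, 1, 1, 1): internal (1.0000, 0.4142); octagon support 1.0000 vs apothem 0.8 → ∉ W
#7 (1, 1, -1, 1): internal (1.0000, 2.4142); octagon support 2.4142 vs apothem 0.8 → ∉ W
#8 (-1, -2, -3, -2): internal (-1.0000, 0.1716); octagon support 1.0000 vs apothem 0.8 → ∉ W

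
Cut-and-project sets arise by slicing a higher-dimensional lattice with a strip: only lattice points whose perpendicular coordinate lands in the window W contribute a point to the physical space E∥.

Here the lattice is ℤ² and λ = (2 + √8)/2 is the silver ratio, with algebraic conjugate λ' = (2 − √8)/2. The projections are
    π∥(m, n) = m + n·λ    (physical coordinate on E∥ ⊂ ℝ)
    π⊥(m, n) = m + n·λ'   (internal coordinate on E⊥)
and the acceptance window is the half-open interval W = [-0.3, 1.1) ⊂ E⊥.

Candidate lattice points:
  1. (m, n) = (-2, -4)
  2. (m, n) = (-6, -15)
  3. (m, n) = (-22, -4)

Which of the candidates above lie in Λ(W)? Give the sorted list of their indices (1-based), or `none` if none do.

2

Compute λ' = (2−√8)/2 = -0.41421, so π⊥(m,n) = m -0.41421·n.
#1 (-2,-4): internal coord -2 + (-4)·λ' = -0.34315; -0.34315 ∉ [-0.3, 1.1) → out
#2 (-6,-15): internal coord -6 + (-15)·λ' = +0.21320; +0.21320 ∈ [-0.3, 1.1) → IN Λ
#3 (-22,-4): internal coord -22 + (-4)·λ' = -20.34315; -20.34315 ∉ [-0.3, 1.1) → out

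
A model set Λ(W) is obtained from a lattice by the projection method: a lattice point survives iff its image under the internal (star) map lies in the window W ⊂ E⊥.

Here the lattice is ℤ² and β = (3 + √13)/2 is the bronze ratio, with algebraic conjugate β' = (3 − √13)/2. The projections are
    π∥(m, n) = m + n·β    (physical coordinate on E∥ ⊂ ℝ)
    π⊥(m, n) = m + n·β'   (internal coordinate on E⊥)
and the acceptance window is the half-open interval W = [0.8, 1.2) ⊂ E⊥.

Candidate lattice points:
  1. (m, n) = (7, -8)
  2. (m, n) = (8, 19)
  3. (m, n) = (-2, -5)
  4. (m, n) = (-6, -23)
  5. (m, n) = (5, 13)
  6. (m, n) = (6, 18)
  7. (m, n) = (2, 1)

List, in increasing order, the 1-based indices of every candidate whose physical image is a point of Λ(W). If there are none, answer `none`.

Numerically β ≈ 3.30278 and β' = −1/β ≈ -0.30278.
candidate 1: (m,n)=(7,-8) → π∥ = 7-8·β ≈ -19.42221, π⊥ = 7-8·β' ≈ 9.42221 ∉ [0.8, 1.2) ⇒ out
candidate 2: (m,n)=(8,19) → π∥ = 8+19·β ≈ 70.75274, π⊥ = 8+19·β' ≈ 2.24726 ∉ [0.8, 1.2) ⇒ out
candidate 3: (m,n)=(-2,-5) → π∥ = -2-5·β ≈ -18.51388, π⊥ = -2-5·β' ≈ -0.48612 ∉ [0.8, 1.2) ⇒ out
candidate 4: (m,n)=(-6,-23) → π∥ = -6-23·β ≈ -81.96384, π⊥ = -6-23·β' ≈ 0.96384 ∈ [0.8, 1.2) ⇒ IN Λ
candidate 5: (m,n)=(5,13) → π∥ = 5+13·β ≈ 47.93608, π⊥ = 5+13·β' ≈ 1.06392 ∈ [0.8, 1.2) ⇒ IN Λ
candidate 6: (m,n)=(6,18) → π∥ = 6+18·β ≈ 65.44996, π⊥ = 6+18·β' ≈ 0.55004 ∉ [0.8, 1.2) ⇒ out
candidate 7: (m,n)=(2,1) → π∥ = 2+1·β ≈ 5.30278, π⊥ = 2+1·β' ≈ 1.69722 ∉ [0.8, 1.2) ⇒ out

4, 5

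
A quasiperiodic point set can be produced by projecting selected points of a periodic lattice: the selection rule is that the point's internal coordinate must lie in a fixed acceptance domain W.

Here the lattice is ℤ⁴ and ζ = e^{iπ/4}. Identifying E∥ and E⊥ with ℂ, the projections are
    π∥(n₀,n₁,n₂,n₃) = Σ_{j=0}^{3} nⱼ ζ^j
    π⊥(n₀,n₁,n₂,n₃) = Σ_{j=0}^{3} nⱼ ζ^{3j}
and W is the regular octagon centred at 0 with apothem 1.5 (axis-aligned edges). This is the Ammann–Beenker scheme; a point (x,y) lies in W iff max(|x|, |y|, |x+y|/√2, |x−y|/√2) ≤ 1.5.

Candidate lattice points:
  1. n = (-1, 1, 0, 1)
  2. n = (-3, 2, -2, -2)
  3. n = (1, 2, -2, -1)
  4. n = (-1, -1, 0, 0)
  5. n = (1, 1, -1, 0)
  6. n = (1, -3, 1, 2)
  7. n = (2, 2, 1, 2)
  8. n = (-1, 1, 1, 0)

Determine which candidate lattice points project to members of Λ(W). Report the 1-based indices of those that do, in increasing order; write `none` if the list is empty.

With ζ = e^{iπ/4} the internal vectors are ζ^0,ζ^3,ζ^6,ζ^9.
#1 (-1, 1, 0, 1): internal (-1.00000, 1.41421); octagon support 1.70711 vs apothem 1.5 → ∉ W
#2 (-3, 2, -2, -2): internal (-5.82843, 2.00000); octagon support 5.82843 vs apothem 1.5 → ∉ W
#3 (1, 2, -2, -1): internal (-1.12132, 2.70711); octagon support 2.70711 vs apothem 1.5 → ∉ W
#4 (-1, -1, 0, 0): internal (-0.29289, -0.70711); octagon support 0.70711 vs apothem 1.5 → ∈ W
#5 (1, 1, -1, 0): internal (0.29289, 1.70711); octagon support 1.70711 vs apothem 1.5 → ∉ W
#6 (1, -3, 1, 2): internal (4.53553, -1.70711); octagon support 4.53553 vs apothem 1.5 → ∉ W
#7 (2, 2, 1, 2): internal (2.00000, 1.82843); octagon support 2.70711 vs apothem 1.5 → ∉ W
#8 (-1, 1, 1, 0): internal (-1.70711, -0.29289); octagon support 1.70711 vs apothem 1.5 → ∉ W

4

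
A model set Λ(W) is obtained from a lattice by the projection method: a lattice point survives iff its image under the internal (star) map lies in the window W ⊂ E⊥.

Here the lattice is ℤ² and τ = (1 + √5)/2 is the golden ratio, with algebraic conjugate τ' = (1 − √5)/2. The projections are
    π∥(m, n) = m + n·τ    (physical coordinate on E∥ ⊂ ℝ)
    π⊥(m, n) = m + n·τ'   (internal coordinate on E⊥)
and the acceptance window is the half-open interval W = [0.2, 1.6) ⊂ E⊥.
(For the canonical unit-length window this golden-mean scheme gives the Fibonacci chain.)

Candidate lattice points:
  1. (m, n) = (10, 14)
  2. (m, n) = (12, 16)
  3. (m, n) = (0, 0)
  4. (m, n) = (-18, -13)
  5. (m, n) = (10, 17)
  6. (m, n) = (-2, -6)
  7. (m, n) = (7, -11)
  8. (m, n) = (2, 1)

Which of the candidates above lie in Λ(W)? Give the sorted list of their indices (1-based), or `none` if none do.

Numerically τ ≈ 1.618034 and τ' = −1/τ ≈ -0.618034.
candidate 1: (m,n)=(10,14) → π∥ = 10+14·τ ≈ 32.652476, π⊥ = 10+14·τ' ≈ 1.347524 ∈ [0.2, 1.6) ⇒ IN Λ
candidate 2: (m,n)=(12,16) → π∥ = 12+16·τ ≈ 37.888544, π⊥ = 12+16·τ' ≈ 2.111456 ∉ [0.2, 1.6) ⇒ out
candidate 3: (m,n)=(0,0) → π∥ = 0+0·τ ≈ 0.000000, π⊥ = 0+0·τ' ≈ 0.000000 ∉ [0.2, 1.6) ⇒ out
candidate 4: (m,n)=(-18,-13) → π∥ = -18-13·τ ≈ -39.034442, π⊥ = -18-13·τ' ≈ -9.965558 ∉ [0.2, 1.6) ⇒ out
candidate 5: (m,n)=(10,17) → π∥ = 10+17·τ ≈ 37.506578, π⊥ = 10+17·τ' ≈ -0.506578 ∉ [0.2, 1.6) ⇒ out
candidate 6: (m,n)=(-2,-6) → π∥ = -2-6·τ ≈ -11.708204, π⊥ = -2-6·τ' ≈ 1.708204 ∉ [0.2, 1.6) ⇒ out
candidate 7: (m,n)=(7,-11) → π∥ = 7-11·τ ≈ -10.798374, π⊥ = 7-11·τ' ≈ 13.798374 ∉ [0.2, 1.6) ⇒ out
candidate 8: (m,n)=(2,1) → π∥ = 2+1·τ ≈ 3.618034, π⊥ = 2+1·τ' ≈ 1.381966 ∈ [0.2, 1.6) ⇒ IN Λ

1, 8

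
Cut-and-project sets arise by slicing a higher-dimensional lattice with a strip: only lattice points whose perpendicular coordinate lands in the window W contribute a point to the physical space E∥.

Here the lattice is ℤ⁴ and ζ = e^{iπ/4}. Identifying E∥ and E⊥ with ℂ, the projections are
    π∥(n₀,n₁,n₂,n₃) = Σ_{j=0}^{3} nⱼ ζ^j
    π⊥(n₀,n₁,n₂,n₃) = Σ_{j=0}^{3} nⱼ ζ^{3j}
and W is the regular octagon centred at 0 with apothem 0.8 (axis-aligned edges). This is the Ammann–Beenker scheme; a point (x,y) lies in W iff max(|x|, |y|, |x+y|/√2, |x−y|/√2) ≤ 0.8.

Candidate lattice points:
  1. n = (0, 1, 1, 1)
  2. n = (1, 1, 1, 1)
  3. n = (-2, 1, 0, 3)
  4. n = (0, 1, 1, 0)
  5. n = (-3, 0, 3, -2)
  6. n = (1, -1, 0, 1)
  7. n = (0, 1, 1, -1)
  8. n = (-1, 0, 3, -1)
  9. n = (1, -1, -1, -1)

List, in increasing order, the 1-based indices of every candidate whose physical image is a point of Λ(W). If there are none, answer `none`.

Internal map: ζ^{3j} for j=0..3 gives (1,0), (−√2/2,√2/2), (0,−1), (√2/2,√2/2).
candidate 1: n = (0, 1, 1, 1) → π⊥ ≈ (+0.0000, +0.4142); max(|x|,|y|,|x±y|/√2) = 0.4142 ≤ 0.8 ⇒ ∈ W
candidate 2: n = (1, 1, 1, 1) → π⊥ ≈ (+1.0000, +0.4142); max(|x|,|y|,|x±y|/√2) = 1.0000 > 0.8 ⇒ ∉ W
candidate 3: n = (-2, 1, 0, 3) → π⊥ ≈ (-0.5858, +2.8284); max(|x|,|y|,|x±y|/√2) = 2.8284 > 0.8 ⇒ ∉ W
candidate 4: n = (0, 1, 1, 0) → π⊥ ≈ (-0.7071, -0.2929); max(|x|,|y|,|x±y|/√2) = 0.7071 ≤ 0.8 ⇒ ∈ W
candidate 5: n = (-3, 0, 3, -2) → π⊥ ≈ (-4.4142, -4.4142); max(|x|,|y|,|x±y|/√2) = 6.2426 > 0.8 ⇒ ∉ W
candidate 6: n = (1, -1, 0, 1) → π⊥ ≈ (+2.4142, +0.0000); max(|x|,|y|,|x±y|/√2) = 2.4142 > 0.8 ⇒ ∉ W
candidate 7: n = (0, 1, 1, -1) → π⊥ ≈ (-1.4142, -1.0000); max(|x|,|y|,|x±y|/√2) = 1.7071 > 0.8 ⇒ ∉ W
candidate 8: n = (-1, 0, 3, -1) → π⊥ ≈ (-1.7071, -3.7071); max(|x|,|y|,|x±y|/√2) = 3.8284 > 0.8 ⇒ ∉ W
candidate 9: n = (1, -1, -1, -1) → π⊥ ≈ (+1.0000, -0.4142); max(|x|,|y|,|x±y|/√2) = 1.0000 > 0.8 ⇒ ∉ W

1, 4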